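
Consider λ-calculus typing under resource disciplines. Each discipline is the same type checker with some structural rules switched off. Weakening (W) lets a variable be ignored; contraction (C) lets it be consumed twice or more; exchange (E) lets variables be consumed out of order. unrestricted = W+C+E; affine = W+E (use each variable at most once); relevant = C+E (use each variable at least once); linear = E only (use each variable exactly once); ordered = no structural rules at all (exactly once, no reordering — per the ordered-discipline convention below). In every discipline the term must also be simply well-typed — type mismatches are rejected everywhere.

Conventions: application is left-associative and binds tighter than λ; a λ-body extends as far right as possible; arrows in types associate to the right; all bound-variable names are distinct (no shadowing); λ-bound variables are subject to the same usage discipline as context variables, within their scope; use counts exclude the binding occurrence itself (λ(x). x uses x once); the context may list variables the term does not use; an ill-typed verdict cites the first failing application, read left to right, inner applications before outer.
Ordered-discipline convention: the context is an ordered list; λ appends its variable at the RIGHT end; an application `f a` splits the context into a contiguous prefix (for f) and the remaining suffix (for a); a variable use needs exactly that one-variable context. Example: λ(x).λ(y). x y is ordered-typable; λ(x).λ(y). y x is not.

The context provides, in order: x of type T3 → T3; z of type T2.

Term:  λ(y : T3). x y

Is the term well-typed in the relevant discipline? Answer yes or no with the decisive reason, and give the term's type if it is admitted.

no — needs weakening: z unused
use counts: x: 1×, z: 0×, y (λ-bound): 1×
order of uses: x, y
typing: well-typed at T3 → T3
across the five disciplines: ordered ✗, linear ✗, affine ✓, relevant ✗, unrestricted ✓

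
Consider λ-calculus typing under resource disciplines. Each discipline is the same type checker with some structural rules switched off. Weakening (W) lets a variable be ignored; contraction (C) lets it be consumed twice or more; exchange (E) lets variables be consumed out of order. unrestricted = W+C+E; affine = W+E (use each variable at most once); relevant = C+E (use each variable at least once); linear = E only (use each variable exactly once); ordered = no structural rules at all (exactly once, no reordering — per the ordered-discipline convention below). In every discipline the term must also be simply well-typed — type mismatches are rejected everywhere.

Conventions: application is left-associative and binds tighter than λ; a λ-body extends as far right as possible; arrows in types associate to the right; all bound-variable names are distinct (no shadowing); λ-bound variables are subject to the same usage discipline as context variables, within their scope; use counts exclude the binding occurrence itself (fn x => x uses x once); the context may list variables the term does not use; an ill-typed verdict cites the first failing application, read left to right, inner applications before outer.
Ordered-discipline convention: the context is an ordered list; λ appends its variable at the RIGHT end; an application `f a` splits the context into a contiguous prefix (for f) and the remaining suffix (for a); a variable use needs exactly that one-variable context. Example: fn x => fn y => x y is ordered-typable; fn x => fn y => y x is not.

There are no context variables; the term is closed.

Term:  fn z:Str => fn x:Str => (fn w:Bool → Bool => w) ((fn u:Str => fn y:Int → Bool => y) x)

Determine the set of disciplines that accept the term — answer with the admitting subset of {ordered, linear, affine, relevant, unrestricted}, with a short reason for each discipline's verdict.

admitting disciplines: none
usage: z (bound): 0×; x (bound): 1×; w (bound): 1×; u (bound): 0×; y (bound): 1×
order of uses: w, y, x
typing: ill-typed: an argument (Int → Bool) → Int → Bool mismatches the expected Bool → Bool
ordered: ✗ — not simply typable
linear: ✗ — fails simple typing
affine: ✗ — a type mismatch blocks all five
relevant: ✗ — the type mismatch rejects it
unrestricted: ✗ — not simply typable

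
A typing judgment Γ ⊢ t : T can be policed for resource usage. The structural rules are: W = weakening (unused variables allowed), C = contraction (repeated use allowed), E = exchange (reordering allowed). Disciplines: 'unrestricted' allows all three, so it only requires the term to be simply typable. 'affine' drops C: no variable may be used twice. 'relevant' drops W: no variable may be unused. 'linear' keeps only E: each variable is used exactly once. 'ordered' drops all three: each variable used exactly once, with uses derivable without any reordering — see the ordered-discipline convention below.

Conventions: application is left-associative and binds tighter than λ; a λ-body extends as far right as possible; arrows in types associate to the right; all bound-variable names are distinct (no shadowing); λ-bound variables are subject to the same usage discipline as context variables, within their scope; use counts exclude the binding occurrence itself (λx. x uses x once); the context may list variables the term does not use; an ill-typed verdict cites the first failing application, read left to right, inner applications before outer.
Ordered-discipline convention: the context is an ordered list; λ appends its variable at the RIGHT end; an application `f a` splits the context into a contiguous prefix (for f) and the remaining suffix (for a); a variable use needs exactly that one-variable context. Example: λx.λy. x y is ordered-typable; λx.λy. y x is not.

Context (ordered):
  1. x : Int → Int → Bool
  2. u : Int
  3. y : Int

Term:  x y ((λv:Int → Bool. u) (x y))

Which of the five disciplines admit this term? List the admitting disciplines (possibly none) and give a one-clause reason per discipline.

accepted by: unrestricted
use counts: x ×2; u ×1; y ×2; v (bound) ×0
uses in reading order: x, y, u, x, y
typing: well-typed — term : Bool
ordered: ✗ — uses contraction: x ×2, y ×2; v left unused
linear: ✗ — uses contraction: x ×2, y ×2; v left unused
affine: ✗ — uses contraction: x ×2, y ×2
relevant: ✗ — v left unused
unrestricted: ✓ — type-checks (Bool) and nothing is barred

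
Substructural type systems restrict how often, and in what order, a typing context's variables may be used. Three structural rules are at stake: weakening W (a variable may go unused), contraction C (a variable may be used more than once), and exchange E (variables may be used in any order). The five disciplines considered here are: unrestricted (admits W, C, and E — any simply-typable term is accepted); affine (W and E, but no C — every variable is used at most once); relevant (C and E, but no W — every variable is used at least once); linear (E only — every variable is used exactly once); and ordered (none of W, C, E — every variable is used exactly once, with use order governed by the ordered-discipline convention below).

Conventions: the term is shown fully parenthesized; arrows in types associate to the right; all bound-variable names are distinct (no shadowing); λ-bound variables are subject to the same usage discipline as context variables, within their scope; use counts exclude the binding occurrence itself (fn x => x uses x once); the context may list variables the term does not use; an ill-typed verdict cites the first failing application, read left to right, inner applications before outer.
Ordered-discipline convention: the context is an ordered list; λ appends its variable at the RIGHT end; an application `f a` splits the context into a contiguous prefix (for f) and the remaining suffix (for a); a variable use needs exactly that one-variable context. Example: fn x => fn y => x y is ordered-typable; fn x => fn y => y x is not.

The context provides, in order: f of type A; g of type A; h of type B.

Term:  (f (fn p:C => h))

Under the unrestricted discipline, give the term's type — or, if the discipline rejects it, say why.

not well-typed under unrestricted — a type mismatch blocks all five
use counts: f=1; g=0; h=1; p (λ-bound)=0
order of uses: f, h
typing: ill-typed: can't apply a value of type A
all disciplines: ordered ✗ · linear ✗ · affine ✗ · relevant ✗ · unrestricted ✗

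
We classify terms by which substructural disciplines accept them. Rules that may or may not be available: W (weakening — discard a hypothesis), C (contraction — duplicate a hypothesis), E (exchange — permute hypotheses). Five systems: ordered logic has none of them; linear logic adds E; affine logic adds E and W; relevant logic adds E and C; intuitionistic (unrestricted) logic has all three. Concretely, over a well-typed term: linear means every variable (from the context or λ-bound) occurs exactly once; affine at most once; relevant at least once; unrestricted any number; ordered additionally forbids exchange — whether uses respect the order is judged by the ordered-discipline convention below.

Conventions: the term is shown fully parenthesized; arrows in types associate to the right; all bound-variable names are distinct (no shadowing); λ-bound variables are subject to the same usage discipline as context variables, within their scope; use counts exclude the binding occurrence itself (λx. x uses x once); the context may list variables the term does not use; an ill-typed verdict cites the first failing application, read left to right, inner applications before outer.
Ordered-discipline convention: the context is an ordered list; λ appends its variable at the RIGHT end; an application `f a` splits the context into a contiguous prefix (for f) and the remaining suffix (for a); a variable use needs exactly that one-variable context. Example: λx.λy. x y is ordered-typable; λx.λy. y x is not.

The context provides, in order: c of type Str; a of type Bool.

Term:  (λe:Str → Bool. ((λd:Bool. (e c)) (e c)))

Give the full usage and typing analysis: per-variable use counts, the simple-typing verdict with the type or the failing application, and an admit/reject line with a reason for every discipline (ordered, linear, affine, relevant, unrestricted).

counts: c=2; a=0; e [bound]=2; d [bound]=0
left-to-right use order: e, c, e, c
typing: well-typed at (Str → Bool) → Bool
ordered: ✗ — c ×2, e ×2 used more than once (contraction); a, d left unused
linear: ✗ — c ×2, e ×2 used more than once (contraction); a, d left unused
affine: ✗ — c ×2, e ×2 used more than once (contraction)
relevant: ✗ — a, d left unused
unrestricted: ✓ — type-checks ((Str → Bool) → Bool) and nothing is barred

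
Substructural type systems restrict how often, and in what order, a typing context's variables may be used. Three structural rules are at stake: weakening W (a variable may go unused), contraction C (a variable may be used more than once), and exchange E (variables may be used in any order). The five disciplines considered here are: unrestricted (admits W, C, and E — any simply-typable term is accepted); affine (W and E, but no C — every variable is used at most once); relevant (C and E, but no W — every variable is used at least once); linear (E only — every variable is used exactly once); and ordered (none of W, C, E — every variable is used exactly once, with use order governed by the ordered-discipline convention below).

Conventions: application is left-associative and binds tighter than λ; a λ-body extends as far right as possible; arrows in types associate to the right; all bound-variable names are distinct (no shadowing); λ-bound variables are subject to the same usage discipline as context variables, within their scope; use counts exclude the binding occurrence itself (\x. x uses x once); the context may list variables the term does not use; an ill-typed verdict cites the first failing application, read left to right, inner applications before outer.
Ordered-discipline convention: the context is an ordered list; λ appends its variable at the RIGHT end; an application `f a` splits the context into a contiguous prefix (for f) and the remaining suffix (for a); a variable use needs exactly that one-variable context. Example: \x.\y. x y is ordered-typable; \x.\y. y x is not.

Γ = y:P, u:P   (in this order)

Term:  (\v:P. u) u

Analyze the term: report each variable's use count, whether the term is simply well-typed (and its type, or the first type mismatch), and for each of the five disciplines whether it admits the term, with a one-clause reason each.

use counts: y: 0, u: 2, v [bound]: 0
use order (left to right): u, u
typing: well-typed at P
ordered ✗ (u ×2 used more than once (contraction); unused: y, v — weakening required)
linear ✗ (u ×2 used more than once (contraction); unused: y, v — weakening required)
affine ✗ (u ×2 used more than once (contraction))
relevant ✗ (unused: y, v — weakening required)
unrestricted ✓ (well-typed at P; no restrictions here)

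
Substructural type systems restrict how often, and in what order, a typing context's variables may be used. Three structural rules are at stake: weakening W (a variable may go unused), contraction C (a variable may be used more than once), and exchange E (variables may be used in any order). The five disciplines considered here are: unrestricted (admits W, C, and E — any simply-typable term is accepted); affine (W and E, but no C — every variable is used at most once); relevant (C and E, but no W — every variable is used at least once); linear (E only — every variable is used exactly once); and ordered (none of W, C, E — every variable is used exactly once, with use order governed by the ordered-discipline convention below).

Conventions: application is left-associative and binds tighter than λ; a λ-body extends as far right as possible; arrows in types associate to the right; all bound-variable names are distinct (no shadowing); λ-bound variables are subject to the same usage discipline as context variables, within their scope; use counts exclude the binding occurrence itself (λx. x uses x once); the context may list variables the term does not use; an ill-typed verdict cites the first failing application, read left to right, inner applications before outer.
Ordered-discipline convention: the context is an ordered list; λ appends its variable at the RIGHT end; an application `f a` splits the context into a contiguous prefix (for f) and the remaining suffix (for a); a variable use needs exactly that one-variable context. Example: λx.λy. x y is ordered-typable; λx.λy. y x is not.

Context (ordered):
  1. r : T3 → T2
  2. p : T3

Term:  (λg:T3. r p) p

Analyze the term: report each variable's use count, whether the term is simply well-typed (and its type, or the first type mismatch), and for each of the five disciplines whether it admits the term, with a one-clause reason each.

use counts: r ×1, p ×2, g [bound] ×0
order of uses: r, p, p
typing: well-typed at T2
ordered: ✗, uses contraction: p ×2; unused: g — weakening required
linear: ✗, uses contraction: p ×2; unused: g — weakening required
affine: ✗, uses contraction: p ×2
relevant: ✗, unused: g — weakening required
unrestricted: ✓, simply typable at T2; W, C, E all held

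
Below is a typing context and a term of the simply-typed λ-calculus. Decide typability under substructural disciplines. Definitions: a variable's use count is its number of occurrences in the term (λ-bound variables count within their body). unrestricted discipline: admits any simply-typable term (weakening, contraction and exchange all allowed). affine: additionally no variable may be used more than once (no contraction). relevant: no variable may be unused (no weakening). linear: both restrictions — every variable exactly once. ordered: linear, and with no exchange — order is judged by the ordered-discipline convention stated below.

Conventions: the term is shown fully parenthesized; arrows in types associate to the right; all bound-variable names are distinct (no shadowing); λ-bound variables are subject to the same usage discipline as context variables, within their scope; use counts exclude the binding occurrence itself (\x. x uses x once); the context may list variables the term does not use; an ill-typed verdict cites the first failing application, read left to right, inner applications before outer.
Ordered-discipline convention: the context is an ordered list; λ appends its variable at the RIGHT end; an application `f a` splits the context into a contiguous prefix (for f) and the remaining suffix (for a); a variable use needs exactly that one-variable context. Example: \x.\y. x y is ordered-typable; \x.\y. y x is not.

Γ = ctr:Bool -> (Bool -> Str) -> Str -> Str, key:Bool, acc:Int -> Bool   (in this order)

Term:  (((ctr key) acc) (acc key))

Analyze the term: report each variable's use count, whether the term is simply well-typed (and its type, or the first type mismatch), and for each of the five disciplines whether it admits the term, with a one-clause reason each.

use counts: ctr ×1, key ×2, acc ×2
order of uses: ctr, key, acc, acc, key
typing: ill-typed: a function awaiting Bool -> Str gets Int -> Bool
ordered: ✗, a type mismatch blocks all five
linear: ✗, the type mismatch rejects it
affine: ✗, not simply typable
relevant: ✗, fails simple typing
unrestricted: ✗, a type mismatch blocks all five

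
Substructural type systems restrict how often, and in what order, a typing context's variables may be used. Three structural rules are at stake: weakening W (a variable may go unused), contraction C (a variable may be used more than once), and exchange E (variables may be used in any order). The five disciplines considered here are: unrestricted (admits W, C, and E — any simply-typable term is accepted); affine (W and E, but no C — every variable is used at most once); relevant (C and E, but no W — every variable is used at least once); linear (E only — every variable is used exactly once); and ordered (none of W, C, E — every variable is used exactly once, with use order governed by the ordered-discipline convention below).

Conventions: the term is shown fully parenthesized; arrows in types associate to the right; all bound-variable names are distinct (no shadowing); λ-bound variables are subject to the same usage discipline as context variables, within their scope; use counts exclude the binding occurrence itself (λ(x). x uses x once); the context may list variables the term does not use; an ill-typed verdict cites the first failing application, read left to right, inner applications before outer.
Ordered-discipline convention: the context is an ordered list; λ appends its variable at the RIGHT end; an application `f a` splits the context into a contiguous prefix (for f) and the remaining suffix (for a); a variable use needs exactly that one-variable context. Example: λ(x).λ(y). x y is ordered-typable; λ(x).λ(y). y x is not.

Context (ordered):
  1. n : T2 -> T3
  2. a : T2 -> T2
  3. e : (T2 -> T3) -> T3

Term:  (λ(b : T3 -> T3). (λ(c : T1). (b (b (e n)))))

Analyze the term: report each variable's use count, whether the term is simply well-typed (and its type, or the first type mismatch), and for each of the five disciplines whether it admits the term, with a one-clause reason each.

use counts: n: 1×, a: 0×, e: 1×, b (bound): 2×, c (bound): 0×
order of uses: b, b, e, n
typing: well-typed at (T3 -> T3) -> T1 -> T3
ordered: ✗ — repeated use of b ×2; a, c left unused
linear: ✗ — repeated use of b ×2; a, c left unused
affine: ✗ — repeated use of b ×2
relevant: ✗ — a, c left unused
unrestricted: ✓ — typability at (T3 -> T3) -> T1 -> T3 is all that's needed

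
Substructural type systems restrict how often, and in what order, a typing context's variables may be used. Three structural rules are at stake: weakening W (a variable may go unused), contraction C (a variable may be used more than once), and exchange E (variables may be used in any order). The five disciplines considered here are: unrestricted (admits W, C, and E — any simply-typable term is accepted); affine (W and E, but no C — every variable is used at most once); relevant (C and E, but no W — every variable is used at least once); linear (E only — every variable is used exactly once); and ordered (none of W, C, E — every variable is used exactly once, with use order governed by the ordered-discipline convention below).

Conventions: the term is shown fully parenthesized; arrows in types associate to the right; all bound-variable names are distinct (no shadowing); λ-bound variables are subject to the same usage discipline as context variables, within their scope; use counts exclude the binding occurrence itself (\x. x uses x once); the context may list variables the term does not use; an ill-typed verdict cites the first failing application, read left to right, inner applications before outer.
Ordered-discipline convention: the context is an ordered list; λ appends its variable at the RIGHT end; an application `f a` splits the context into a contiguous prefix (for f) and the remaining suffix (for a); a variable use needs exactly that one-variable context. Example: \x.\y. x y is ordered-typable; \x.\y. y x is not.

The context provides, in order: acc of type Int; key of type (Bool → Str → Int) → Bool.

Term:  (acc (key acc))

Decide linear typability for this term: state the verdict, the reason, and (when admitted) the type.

no — a type mismatch blocks all five
variable uses: acc: 2, key: 1
uses in reading order: acc, key, acc
typing: ill-typed: a function awaiting Bool → Str → Int gets Int
all disciplines: ordered ✗ · linear ✗ · affine ✗ · relevant ✗ · unrestricted ✗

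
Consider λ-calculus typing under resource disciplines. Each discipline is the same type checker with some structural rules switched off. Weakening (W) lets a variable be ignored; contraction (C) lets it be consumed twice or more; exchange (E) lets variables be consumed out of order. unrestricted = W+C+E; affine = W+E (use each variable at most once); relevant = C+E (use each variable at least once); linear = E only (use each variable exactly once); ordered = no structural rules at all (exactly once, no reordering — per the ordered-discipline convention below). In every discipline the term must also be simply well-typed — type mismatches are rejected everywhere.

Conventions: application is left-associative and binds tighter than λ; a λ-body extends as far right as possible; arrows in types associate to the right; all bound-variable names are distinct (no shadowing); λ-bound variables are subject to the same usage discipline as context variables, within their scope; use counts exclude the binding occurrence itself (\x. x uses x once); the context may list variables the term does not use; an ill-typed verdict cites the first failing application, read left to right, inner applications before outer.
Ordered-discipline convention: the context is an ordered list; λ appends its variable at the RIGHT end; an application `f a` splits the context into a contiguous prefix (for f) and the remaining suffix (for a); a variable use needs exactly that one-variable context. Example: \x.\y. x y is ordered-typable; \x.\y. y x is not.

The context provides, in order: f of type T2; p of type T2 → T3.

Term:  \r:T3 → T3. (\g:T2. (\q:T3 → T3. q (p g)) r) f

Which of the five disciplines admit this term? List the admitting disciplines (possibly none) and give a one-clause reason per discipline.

admitting disciplines: linear, affine, relevant, unrestricted
variable uses: f ×1; p ×1; r (bound) ×1; g (bound) ×1; q (bound) ×1
uses in reading order: q, p, g, r, f
typing: the term checks, with type (T3 → T3) → T3
ordered ✗ (needs exchange: uses follow q, p, g, r, f)
linear ✓ (exactly-once usage across f, p, r, g, q)
affine ✓ (f, p, r, g, q: no repeats, contraction unneeded)
relevant ✓ (at least one use each (f, p, r, g, q))
unrestricted ✓ (typability at (T3 → T3) → T3 is all that's needed)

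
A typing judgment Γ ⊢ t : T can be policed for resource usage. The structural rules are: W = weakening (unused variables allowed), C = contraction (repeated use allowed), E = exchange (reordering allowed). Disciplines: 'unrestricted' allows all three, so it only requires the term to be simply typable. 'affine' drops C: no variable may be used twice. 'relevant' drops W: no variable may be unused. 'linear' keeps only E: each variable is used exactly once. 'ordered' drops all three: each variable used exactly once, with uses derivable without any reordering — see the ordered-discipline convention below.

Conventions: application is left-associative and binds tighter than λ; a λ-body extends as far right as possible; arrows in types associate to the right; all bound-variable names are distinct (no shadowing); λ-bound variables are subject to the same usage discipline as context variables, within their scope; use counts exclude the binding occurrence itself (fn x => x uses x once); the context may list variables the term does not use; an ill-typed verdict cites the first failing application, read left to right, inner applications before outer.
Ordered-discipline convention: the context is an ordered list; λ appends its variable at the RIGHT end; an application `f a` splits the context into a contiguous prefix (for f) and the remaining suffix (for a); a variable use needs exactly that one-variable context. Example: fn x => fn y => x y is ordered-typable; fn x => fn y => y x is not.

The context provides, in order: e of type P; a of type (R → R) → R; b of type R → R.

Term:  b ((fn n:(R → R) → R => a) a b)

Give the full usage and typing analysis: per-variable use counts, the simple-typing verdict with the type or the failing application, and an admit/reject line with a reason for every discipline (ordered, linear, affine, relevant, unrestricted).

usage: e: 0×; a: 2×; b: 2×; n [bound]: 0×
use order (left to right): b, a, a, b
typing: well-typed at R
ordered: ✗, a ×2, b ×2 used more than once (contraction); e, n never used (weakening)
linear: ✗, a ×2, b ×2 used more than once (contraction); e, n never used (weakening)
affine: ✗, a ×2, b ×2 used more than once (contraction)
relevant: ✗, e, n never used (weakening)
unrestricted: ✓, type-checks (R) and nothing is barred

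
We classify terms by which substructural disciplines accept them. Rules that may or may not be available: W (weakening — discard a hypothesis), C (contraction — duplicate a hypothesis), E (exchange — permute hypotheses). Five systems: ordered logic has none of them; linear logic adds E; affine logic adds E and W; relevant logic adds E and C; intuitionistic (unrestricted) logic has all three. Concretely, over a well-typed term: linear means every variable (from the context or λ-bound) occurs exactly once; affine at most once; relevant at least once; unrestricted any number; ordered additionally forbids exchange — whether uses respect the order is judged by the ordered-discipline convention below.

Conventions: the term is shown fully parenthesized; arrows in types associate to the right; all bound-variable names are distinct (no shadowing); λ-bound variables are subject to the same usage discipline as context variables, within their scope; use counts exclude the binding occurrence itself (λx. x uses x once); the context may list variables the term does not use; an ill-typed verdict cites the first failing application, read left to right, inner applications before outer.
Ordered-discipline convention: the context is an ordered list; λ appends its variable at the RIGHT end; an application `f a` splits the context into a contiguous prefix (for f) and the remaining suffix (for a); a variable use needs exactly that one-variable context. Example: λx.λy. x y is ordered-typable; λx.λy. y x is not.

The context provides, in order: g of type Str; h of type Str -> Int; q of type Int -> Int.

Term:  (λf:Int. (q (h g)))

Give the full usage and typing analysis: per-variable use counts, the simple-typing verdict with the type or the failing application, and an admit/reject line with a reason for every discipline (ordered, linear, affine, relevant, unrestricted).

use counts: g=1, h=1, q=1, f [bound]=0
use order (left to right): q, h, g
typing: ✓ — Int -> Int
ordered: ✗, unused: f — weakening required
linear: ✗, unused: f — weakening required
affine: ✓, at most one use each (g, h, q, f)
relevant: ✗, unused: f — weakening required
unrestricted: ✓, type-checks (Int -> Int) and nothing is barred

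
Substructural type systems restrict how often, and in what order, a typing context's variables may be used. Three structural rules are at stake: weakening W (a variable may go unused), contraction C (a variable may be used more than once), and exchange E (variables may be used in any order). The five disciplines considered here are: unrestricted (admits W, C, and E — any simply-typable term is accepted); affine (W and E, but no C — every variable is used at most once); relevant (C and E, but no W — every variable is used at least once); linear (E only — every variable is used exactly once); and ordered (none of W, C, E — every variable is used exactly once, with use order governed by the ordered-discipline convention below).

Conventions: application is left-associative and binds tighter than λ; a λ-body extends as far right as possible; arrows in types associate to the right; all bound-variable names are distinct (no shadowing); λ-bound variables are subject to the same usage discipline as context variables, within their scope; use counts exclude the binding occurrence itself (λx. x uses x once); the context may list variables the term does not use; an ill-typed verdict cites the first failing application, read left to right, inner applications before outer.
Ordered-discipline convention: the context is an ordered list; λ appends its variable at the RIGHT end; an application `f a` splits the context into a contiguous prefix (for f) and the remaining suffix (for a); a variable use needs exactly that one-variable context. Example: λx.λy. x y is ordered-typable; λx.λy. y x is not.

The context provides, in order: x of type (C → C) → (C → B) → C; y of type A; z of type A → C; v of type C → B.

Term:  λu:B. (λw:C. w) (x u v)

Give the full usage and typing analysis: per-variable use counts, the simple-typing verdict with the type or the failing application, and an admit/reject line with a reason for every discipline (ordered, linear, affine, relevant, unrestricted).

counts: x: 1, y: 0, z: 0, v: 1, u [bound]: 1, w [bound]: 1
left-to-right use order: w, x, u, v
typing: ill-typed: a function awaiting C → C gets B
ordered: ✗ — fails simple typing
linear: ✗ — a type mismatch blocks all five
affine: ✗ — the type mismatch rejects it
relevant: ✗ — not simply typable
unrestricted: ✗ — fails simple typing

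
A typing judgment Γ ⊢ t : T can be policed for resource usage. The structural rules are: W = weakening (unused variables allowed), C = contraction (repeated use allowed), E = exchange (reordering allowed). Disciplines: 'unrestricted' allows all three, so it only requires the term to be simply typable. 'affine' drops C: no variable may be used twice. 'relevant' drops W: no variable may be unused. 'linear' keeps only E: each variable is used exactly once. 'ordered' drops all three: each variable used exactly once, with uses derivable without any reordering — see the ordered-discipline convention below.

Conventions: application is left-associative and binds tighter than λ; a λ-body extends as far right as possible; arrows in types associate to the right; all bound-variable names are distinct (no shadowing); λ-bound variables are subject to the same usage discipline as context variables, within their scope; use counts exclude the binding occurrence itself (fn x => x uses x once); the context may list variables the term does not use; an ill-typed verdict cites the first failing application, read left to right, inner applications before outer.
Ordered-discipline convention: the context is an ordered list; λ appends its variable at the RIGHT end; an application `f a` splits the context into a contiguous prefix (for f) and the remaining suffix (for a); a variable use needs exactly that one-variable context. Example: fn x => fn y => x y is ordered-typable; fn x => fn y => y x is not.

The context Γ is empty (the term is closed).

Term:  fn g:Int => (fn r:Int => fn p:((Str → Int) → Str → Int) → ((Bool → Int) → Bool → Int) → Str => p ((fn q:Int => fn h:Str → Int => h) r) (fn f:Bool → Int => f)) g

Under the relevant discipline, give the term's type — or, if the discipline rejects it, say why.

not well-typed under relevant — unused: q — weakening required
variable uses: g (λ-bound): 1, r (λ-bound): 1, p (λ-bound): 1, q (λ-bound): 0, h (λ-bound): 1, f (λ-bound): 1
order of uses: p, h, r, f, g
typing: well-typed — term : Int → (((Str → Int) → Str → Int) → ((Bool → Int) → Bool → Int) → Str) → Str
all disciplines: ordered ✗ · linear ✗ · affine ✓ · relevant ✗ · unrestricted ✓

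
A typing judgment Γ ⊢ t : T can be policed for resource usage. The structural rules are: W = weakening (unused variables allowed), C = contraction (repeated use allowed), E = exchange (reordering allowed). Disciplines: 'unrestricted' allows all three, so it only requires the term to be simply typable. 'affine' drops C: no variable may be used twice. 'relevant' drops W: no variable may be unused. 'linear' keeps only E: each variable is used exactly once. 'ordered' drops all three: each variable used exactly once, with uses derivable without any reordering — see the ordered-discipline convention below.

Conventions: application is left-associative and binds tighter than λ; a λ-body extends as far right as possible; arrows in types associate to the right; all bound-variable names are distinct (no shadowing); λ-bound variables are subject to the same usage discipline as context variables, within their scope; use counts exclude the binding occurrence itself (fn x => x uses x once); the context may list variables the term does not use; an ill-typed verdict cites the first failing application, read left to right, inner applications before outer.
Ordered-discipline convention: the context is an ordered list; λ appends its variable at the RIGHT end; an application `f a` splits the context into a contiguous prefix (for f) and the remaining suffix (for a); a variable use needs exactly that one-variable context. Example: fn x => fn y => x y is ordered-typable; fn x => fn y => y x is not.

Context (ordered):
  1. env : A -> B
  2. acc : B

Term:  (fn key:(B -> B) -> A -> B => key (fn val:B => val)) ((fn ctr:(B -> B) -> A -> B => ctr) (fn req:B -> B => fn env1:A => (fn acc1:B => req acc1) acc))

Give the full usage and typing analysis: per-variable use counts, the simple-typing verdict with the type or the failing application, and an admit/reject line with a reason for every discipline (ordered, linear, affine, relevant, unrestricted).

usage: env=0; acc=1; key (λ-bound)=1; val (λ-bound)=1; ctr (λ-bound)=1; req (λ-bound)=1; env1 (λ-bound)=0; acc1 (λ-bound)=1
order of uses: key, val, ctr, req, acc1, acc
typing: ✓ — A -> B
ordered ✗ (needs weakening: env, env1 unused)
linear ✗ (needs weakening: env, env1 unused)
affine ✓ (at most one use each (env, acc, key, val, ctr, req, env1, acc1))
relevant ✗ (needs weakening: env, env1 unused)
unrestricted ✓ (well-typed at A -> B; no restrictions here)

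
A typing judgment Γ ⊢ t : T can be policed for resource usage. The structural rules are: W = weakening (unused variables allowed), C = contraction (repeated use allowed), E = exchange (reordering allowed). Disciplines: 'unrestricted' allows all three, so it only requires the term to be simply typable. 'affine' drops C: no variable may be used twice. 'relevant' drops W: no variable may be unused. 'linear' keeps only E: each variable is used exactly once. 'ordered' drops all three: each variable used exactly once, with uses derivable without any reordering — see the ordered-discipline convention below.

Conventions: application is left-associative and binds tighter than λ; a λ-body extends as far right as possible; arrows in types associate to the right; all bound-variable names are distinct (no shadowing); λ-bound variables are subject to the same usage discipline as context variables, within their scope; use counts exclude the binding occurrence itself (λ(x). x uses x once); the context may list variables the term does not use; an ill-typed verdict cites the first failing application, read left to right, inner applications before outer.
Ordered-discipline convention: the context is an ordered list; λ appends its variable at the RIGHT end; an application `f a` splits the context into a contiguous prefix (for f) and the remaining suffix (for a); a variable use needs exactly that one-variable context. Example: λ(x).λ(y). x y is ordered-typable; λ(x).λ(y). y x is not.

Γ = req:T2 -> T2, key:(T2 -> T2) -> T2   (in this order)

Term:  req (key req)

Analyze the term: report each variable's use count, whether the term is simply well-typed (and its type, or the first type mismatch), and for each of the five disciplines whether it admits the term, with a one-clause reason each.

usage: req=2; key=1
left-to-right use order: req, key, req
typing: ✓ — T2
ordered ✗ (repeated use of req ×2)
linear ✗ (repeated use of req ×2)
affine ✗ (repeated use of req ×2)
relevant ✓ (none of req, key goes unused)
unrestricted ✓ (simply typable at T2; W, C, E all held)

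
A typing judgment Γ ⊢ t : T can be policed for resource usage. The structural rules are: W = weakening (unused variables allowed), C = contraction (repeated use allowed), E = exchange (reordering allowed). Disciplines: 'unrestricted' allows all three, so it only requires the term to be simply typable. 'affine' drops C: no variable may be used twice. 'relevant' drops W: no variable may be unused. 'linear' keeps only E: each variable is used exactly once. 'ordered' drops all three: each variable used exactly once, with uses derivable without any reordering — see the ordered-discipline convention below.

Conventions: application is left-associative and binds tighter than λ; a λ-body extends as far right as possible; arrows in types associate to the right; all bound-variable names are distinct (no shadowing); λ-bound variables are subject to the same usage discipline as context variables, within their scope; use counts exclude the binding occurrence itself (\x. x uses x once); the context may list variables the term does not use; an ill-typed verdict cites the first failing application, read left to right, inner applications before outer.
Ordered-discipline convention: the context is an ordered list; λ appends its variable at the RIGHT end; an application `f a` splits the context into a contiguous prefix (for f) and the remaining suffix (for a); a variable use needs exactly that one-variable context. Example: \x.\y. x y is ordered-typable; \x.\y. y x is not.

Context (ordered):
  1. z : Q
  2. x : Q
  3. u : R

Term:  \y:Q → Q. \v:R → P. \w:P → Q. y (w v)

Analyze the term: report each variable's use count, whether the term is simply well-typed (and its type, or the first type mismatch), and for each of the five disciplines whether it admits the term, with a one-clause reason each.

counts: z ×0, x ×0, u ×0, y [bound] ×1, v [bound] ×1, w [bound] ×1
use order (left to right): y, w, v
typing: ill-typed: argument of type R → P where P is required
ordered ✗ (a type mismatch blocks all five)
linear ✗ (the type mismatch rejects it)
affine ✗ (not simply typable)
relevant ✗ (fails simple typing)
unrestricted ✗ (a type mismatch blocks all five)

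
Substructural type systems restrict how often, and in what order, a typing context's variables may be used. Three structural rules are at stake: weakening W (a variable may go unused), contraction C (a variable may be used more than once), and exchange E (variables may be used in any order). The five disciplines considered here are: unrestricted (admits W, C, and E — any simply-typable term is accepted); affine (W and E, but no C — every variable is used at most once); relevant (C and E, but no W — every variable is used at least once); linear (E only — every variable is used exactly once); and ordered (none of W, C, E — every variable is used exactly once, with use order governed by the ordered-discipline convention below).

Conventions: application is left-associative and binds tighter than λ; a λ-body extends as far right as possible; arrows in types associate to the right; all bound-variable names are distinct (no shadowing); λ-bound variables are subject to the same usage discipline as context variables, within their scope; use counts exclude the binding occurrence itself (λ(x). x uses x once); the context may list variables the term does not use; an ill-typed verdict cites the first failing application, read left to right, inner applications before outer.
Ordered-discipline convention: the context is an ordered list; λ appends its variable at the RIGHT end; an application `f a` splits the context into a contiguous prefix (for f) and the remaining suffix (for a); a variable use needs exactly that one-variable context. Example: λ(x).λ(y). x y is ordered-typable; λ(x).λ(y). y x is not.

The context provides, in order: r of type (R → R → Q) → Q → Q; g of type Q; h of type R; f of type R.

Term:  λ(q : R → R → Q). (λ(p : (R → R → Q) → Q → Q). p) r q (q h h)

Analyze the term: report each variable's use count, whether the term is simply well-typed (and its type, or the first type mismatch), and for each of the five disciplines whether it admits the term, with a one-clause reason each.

variable uses: r: 1; g: 0; h: 2; f: 0; q [bound]: 2; p [bound]: 1
use order (left to right): p, r, q, q, h, h
typing: well-typed — term : (R → R → Q) → Q
ordered ✗ (needs contraction — h ×2, q ×2; g, f left unused)
linear ✗ (needs contraction — h ×2, q ×2; g, f left unused)
affine ✗ (needs contraction — h ×2, q ×2)
relevant ✗ (g, f left unused)
unrestricted ✓ (typability at (R → R → Q) → Q is all that's needed)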